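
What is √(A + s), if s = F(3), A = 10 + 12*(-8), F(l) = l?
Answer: I*√83 ≈ 9.1104*I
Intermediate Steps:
A = -86 (A = 10 - 96 = -86)
s = 3
√(A + s) = √(-86 + 3) = √(-83) = I*√83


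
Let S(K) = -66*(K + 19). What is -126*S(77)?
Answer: 798336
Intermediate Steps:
S(K) = -1254 - 66*K (S(K) = -66*(19 + K) = -1254 - 66*K)
-126*S(77) = -126*(-1254 - 66*77) = -126*(-1254 - 5082) = -126*(-6336) = 798336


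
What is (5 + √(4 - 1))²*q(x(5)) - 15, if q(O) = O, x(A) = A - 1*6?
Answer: -43 - 10*√3 ≈ -60.320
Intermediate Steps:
x(A) = -6 + A (x(A) = A - 6 = -6 + A)
(5 + √(4 - 1))²*q(x(5)) - 15 = (5 + √(4 - 1))²*(-6 + 5) - 15 = (5 + √3)²*(-1) - 15 = -(5 + √3)² - 15 = -15 - (5 + √3)²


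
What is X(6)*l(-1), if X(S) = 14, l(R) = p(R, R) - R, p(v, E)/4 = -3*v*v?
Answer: -154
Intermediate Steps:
p(v, E) = -12*v**2 (p(v, E) = 4*(-3*v*v) = 4*(-3*v**2) = -12*v**2)
l(R) = -R - 12*R**2 (l(R) = -12*R**2 - R = -R - 12*R**2)
X(6)*l(-1) = 14*(-(-1 - 12*(-1))) = 14*(-(-1 + 12)) = 14*(-1*11) = 14*(-11) = -154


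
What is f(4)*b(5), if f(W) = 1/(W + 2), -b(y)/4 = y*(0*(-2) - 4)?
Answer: 40/3 ≈ 13.333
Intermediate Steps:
b(y) = 16*y (b(y) = -4*y*(0*(-2) - 4) = -4*y*(0 - 4) = -4*y*(-4) = -(-16)*y = 16*y)
f(W) = 1/(2 + W)
f(4)*b(5) = (16*5)/(2 + 4) = 80/6 = (⅙)*80 = 40/3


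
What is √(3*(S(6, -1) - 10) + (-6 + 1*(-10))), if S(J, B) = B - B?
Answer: I*√46 ≈ 6.7823*I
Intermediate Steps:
S(J, B) = 0
√(3*(S(6, -1) - 10) + (-6 + 1*(-10))) = √(3*(0 - 10) + (-6 + 1*(-10))) = √(3*(-10) + (-6 - 10)) = √(-30 - 16) = √(-46) = I*√46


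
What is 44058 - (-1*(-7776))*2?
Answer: 28506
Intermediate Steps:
44058 - (-1*(-7776))*2 = 44058 - 7776*2 = 44058 - 1*15552 = 44058 - 15552 = 28506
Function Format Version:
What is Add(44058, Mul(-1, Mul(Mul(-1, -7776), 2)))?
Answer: 28506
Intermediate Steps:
Add(44058, Mul(-1, Mul(Mul(-1, -7776), 2))) = Add(44058, Mul(-1, Mul(7776, 2))) = Add(44058, Mul(-1, 15552)) = Add(44058, -15552) = 28506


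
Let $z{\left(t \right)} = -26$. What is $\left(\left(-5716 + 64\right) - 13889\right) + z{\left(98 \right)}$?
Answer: $-19567$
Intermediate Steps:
$\left(\left(-5716 + 64\right) - 13889\right) + z{\left(98 \right)} = \left(\left(-5716 + 64\right) - 13889\right) - 26 = \left(-5652 - 13889\right) - 26 = -19541 - 26 = -19567$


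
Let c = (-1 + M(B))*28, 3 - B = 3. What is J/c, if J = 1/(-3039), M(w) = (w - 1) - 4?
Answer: 1/510552 ≈ 1.9587e-6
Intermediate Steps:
B = 0 (B = 3 - 1*3 = 3 - 3 = 0)
M(w) = -5 + w (M(w) = (-1 + w) - 4 = -5 + w)
J = -1/3039 ≈ -0.00032906
c = -168 (c = (-1 + (-5 + 0))*28 = (-1 - 5)*28 = -6*28 = -168)
J/c = -1/3039/(-168) = -1/3039*(-1/168) = 1/510552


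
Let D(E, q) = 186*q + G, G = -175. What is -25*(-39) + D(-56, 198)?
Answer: 37628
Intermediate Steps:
D(E, q) = -175 + 186*q (D(E, q) = 186*q - 175 = -175 + 186*q)
-25*(-39) + D(-56, 198) = -25*(-39) + (-175 + 186*198) = 975 + (-175 + 36828) = 975 + 36653 = 37628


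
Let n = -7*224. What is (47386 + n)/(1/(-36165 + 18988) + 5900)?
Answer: 787015786/101344299 ≈ 7.7658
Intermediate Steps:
n = -1568
(47386 + n)/(1/(-36165 + 18988) + 5900) = (47386 - 1568)/(1/(-36165 + 18988) + 5900) = 45818/(1/(-17177) + 5900) = 45818/(-1/17177 + 5900) = 45818/(101344299/17177) = 45818*(17177/101344299) = 787015786/101344299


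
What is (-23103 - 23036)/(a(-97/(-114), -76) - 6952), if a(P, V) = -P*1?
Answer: 5259846/792625 ≈ 6.6360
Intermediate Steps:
a(P, V) = -P
(-23103 - 23036)/(a(-97/(-114), -76) - 6952) = (-23103 - 23036)/(-(-97)/(-114) - 6952) = -46139/(-(-97)*(-1)/114 - 6952) = -46139/(-1*97/114 - 6952) = -46139/(-97/114 - 6952) = -46139/(-792625/114) = -46139*(-114/792625) = 5259846/792625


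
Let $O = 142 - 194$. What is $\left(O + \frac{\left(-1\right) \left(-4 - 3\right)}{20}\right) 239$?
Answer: $- \frac{246887}{20} \approx -12344.0$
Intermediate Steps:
$O = -52$
$\left(O + \frac{\left(-1\right) \left(-4 - 3\right)}{20}\right) 239 = \left(-52 + \frac{\left(-1\right) \left(-4 - 3\right)}{20}\right) 239 = \left(-52 + - (-4 - 3) \frac{1}{20}\right) 239 = \left(-52 + \left(-1\right) \left(-7\right) \frac{1}{20}\right) 239 = \left(-52 + 7 \cdot \frac{1}{20}\right) 239 = \left(-52 + \frac{7}{20}\right) 239 = \left(- \frac{1033}{20}\right) 239 = - \frac{246887}{20}$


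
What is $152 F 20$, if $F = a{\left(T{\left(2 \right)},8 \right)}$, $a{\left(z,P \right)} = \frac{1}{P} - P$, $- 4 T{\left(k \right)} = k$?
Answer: $-23940$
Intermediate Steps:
$T{\left(k \right)} = - \frac{k}{4}$
$F = - \frac{63}{8}$ ($F = \frac{1}{8} - 8 = - \frac{63}{8} \approx -7.875$)
$152 F 20 = 152 \left(- \frac{63}{8}\right) 20 = \left(-1197\right) 20 = -23940$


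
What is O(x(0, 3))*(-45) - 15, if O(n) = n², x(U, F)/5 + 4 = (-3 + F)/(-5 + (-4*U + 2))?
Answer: -18015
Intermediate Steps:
x(U, F) = -20 + 5*(-3 + F)/(-3 - 4*U) (x(U, F) = -20 + 5*((-3 + F)/(-5 + (-4*U + 2))) = -20 + 5*((-3 + F)/(-5 + (2 - 4*U))) = -20 + 5*((-3 + F)/(-3 - 4*U)) = -20 + 5*(-3 + F)/(-3 - 4*U))
O(x(0, 3))*(-45) - 15 = (5*(-9 - 1*3 - 16*0)/(3 + 4*0))²*(-45) - 15 = (5*(-9 - 3 + 0)/(3 + 0))²*(-45) - 15 = (5*(-12)/3)²*(-45) - 15 = (5*(⅓)*(-12))²*(-45) - 15 = (-20)²*(-45) - 15 = 400*(-45) - 15 = -18000 - 15 = -18015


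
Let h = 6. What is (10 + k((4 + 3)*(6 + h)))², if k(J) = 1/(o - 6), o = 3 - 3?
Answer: 3481/36 ≈ 96.694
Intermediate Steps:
o = 0
k(J) = -⅙ (k(J) = 1/(0 - 6) = 1/(-6) = -⅙)
(10 + k((4 + 3)*(6 + h)))² = (10 - ⅙)² = (59/6)² = 3481/36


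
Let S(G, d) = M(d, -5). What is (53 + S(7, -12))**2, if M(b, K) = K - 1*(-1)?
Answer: 2401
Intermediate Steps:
M(b, K) = 1 + K (M(b, K) = K + 1 = 1 + K)
S(G, d) = -4 (S(G, d) = 1 - 5 = -4)
(53 + S(7, -12))**2 = (53 - 4)**2 = 49**2 = 2401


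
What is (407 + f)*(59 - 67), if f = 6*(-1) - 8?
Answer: -3144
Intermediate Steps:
f = -14 (f = -6 - 8 = -14)
(407 + f)*(59 - 67) = (407 - 14)*(59 - 67) = 393*(-8) = -3144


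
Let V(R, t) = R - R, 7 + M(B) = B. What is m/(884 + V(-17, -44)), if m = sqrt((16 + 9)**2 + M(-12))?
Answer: sqrt(606)/884 ≈ 0.027847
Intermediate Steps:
M(B) = -7 + B
m = sqrt(606) (m = sqrt((16 + 9)**2 + (-7 - 12)) = sqrt(25**2 - 19) = sqrt(625 - 19) = sqrt(606) ≈ 24.617)
V(R, t) = 0
m/(884 + V(-17, -44)) = sqrt(606)/(884 + 0) = sqrt(606)/884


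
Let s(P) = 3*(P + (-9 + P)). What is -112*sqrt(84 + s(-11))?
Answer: -336*I ≈ -336.0*I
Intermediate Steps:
s(P) = -27 + 6*P (s(P) = 3*(-9 + 2*P) = -27 + 6*P)
-112*sqrt(84 + s(-11)) = -112*sqrt(84 + (-27 + 6*(-11))) = -112*sqrt(84 + (-27 - 66)) = -112*sqrt(84 - 93) = -336*I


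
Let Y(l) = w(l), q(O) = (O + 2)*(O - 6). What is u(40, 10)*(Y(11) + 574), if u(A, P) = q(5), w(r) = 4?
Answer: -4046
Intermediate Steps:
q(O) = (-6 + O)*(2 + O) (q(O) = (2 + O)*(-6 + O) = (-6 + O)*(2 + O))
Y(l) = 4
u(A, P) = -7 (u(A, P) = -12 + 5² - 4*5 = -12 + 25 - 20 = -7)
u(40, 10)*(Y(11) + 574) = -7*(4 + 574) = -7*578 = -4046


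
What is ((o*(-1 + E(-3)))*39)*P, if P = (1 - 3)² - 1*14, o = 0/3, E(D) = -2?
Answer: 0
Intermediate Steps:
o = 0 (o = 0*(⅓) = 0)
P = -10 (P = (-2)² - 14 = 4 - 14 = -10)
((o*(-1 + E(-3)))*39)*P = ((0*(-1 - 2))*39)*(-10) = ((0*(-3))*39)*(-10) = (0*39)*(-10) = 0*(-10) = 0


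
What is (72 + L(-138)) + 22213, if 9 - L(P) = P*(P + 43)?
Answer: 9184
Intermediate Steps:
L(P) = 9 - P*(43 + P) (L(P) = 9 - P*(P + 43) = 9 - P*(43 + P))
(72 + L(-138)) + 22213 = (72 + (9 - 1*(-138)² - 43*(-138))) + 22213 = (72 + (9 - 1*19044 + 5934)) + 22213 = (72 + (9 - 19044 + 5934)) + 22213 = (72 - 13101) + 22213 = -13029 + 22213 = 9184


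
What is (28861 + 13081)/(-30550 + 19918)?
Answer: -20971/5316 ≈ -3.9449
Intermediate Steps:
(28861 + 13081)/(-30550 + 19918) = 41942/(-10632) = 41942*(-1/10632) = -20971/5316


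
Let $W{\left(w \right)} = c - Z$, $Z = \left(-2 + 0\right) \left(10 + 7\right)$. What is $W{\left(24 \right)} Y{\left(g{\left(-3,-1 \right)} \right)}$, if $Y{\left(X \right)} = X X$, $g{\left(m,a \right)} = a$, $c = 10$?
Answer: $44$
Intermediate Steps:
$Z = -34$ ($Z = \left(-2\right) 17 = -34$)
$Y{\left(X \right)} = X^{2}$
$W{\left(w \right)} = 44$ ($W{\left(w \right)} = 10 - -34 = 10 + 34 = 44$)
$W{\left(24 \right)} Y{\left(g{\left(-3,-1 \right)} \right)} = 44 \left(-1\right)^{2} = 44 \cdot 1 = 44$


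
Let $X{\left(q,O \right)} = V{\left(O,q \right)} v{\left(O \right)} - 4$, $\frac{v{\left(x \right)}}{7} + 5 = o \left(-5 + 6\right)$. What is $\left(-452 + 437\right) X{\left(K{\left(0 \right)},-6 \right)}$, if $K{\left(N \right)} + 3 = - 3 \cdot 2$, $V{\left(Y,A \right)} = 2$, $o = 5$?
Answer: $60$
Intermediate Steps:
$v{\left(x \right)} = 0$ ($v{\left(x \right)} = -35 + 7 \cdot 5 \left(-5 + 6\right) = -35 + 7 \cdot 5 \cdot 1 = -35 + 7 \cdot 5 = -35 + 35 = 0$)
$K{\left(N \right)} = -9$ ($K{\left(N \right)} = -3 - 3 \cdot 2 = -3 - 6 = -9$)
$X{\left(q,O \right)} = -4$ ($X{\left(q,O \right)} = 2 \cdot 0 - 4 = 0 - 4 = -4$)
$\left(-452 + 437\right) X{\left(K{\left(0 \right)},-6 \right)} = \left(-452 + 437\right) \left(-4\right) = \left(-15\right) \left(-4\right) = 60$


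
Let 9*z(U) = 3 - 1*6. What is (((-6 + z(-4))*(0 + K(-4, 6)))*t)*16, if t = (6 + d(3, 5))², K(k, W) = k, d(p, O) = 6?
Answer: 58368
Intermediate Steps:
z(U) = -⅓ (z(U) = (3 - 1*6)/9 = (3 - 6)/9 = (⅑)*(-3) = -⅓)
t = 144 (t = (6 + 6)² = 12² = 144)
(((-6 + z(-4))*(0 + K(-4, 6)))*t)*16 = (((-6 - ⅓)*(0 - 4))*144)*16 = (-19/3*(-4)*144)*16 = ((76/3)*144)*16 = 3648*16 = 58368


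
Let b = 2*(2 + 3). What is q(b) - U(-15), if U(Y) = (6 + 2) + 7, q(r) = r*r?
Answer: 85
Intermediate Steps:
b = 10 (b = 2*5 = 10)
q(r) = r²
U(Y) = 15 (U(Y) = 8 + 7 = 15)
q(b) - U(-15) = 10² - 1*15 = 100 - 15 = 85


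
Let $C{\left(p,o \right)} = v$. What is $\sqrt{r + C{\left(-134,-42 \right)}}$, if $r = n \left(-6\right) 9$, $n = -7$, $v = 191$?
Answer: $\sqrt{569} \approx 23.854$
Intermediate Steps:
$C{\left(p,o \right)} = 191$
$r = 378$ ($r = \left(-7\right) \left(-6\right) 9 = 42 \cdot 9 = 378$)
$\sqrt{r + C{\left(-134,-42 \right)}} = \sqrt{378 + 191} = \sqrt{569}$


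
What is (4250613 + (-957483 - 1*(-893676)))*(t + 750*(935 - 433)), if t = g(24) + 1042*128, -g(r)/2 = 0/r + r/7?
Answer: 14943062305704/7 ≈ 2.1347e+12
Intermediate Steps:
g(r) = -2*r/7 (g(r) = -2*(0/r + r/7) = -2*(0 + r*(⅐)) = -2*(0 + r/7) = -2*r/7)
t = 933584/7 (t = -2/7*24 + 1042*128 = -48/7 + 133376 = 933584/7 ≈ 1.3337e+5)
(4250613 + (-957483 - 1*(-893676)))*(t + 750*(935 - 433)) = (4250613 + (-957483 - 1*(-893676)))*(933584/7 + 750*(935 - 433)) = (4250613 + (-957483 + 893676))*(933584/7 + 750*502) = (4250613 - 63807)*(933584/7 + 376500) = 4186806*(3569084/7) = 14943062305704/7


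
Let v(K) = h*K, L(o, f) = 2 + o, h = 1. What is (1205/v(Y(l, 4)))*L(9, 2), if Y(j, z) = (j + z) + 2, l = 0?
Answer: 13255/6 ≈ 2209.2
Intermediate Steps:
Y(j, z) = 2 + j + z
v(K) = K (v(K) = 1*K = K)
(1205/v(Y(l, 4)))*L(9, 2) = (1205/(2 + 0 + 4))*(2 + 9) = (1205/6)*11 = 13255/6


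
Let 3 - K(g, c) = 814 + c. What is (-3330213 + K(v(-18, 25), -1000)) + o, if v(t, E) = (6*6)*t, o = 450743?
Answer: -2879281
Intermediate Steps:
v(t, E) = 36*t
K(g, c) = -811 - c (K(g, c) = 3 - (814 + c) = 3 + (-814 - c) = -811 - c)
(-3330213 + K(v(-18, 25), -1000)) + o = (-3330213 + (-811 - 1*(-1000))) + 450743 = (-3330213 + (-811 + 1000)) + 450743 = (-3330213 + 189) + 450743 = -3330024 + 450743 = -2879281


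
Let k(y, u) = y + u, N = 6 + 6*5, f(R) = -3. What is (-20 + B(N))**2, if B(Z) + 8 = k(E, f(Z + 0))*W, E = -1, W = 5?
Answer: 2304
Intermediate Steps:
N = 36 (N = 6 + 30 = 36)
k(y, u) = u + y
B(Z) = -28 (B(Z) = -8 + (-3 - 1)*5 = -8 - 4*5 = -8 - 20 = -28)
(-20 + B(N))**2 = (-20 - 28)**2 = (-48)**2 = 2304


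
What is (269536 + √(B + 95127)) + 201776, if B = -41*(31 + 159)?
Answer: 471312 + √87337 ≈ 4.7161e+5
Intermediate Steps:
B = -7790 (B = -41*190 = -7790)
(269536 + √(B + 95127)) + 201776 = (269536 + √(-7790 + 95127)) + 201776 = (269536 + √87337) + 201776 = 471312 + √87337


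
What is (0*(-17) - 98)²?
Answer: 9604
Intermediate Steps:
(0*(-17) - 98)² = (0 - 98)² = (-98)² = 9604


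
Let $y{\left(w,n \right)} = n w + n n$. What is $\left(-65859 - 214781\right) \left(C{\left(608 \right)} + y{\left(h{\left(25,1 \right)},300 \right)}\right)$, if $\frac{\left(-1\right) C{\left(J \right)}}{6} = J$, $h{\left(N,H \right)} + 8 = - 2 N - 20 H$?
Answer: $-17666849280$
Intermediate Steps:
$h{\left(N,H \right)} = -8 - 20 H - 2 N$ ($h{\left(N,H \right)} = -8 - \left(2 N + 20 H\right) = -8 - 20 H - 2 N$)
$C{\left(J \right)} = - 6 J$
$y{\left(w,n \right)} = n^{2} + n w$ ($y{\left(w,n \right)} = n w + n^{2} = n^{2} + n w$)
$\left(-65859 - 214781\right) \left(C{\left(608 \right)} + y{\left(h{\left(25,1 \right)},300 \right)}\right) = \left(-65859 - 214781\right) \left(\left(-6\right) 608 + 300 \left(300 - 78\right)\right) = - 280640 \left(-3648 + 300 \left(300 - 78\right)\right) = - 280640 \left(-3648 + 300 \cdot 222\right) = - 280640 \left(-3648 + 66600\right) = \left(-280640\right) 62952 = -17666849280$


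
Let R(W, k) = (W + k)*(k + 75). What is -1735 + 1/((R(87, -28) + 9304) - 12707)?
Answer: -1093051/630 ≈ -1735.0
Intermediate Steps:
R(W, k) = (75 + k)*(W + k) (R(W, k) = (W + k)*(75 + k) = (75 + k)*(W + k))
-1735 + 1/((R(87, -28) + 9304) - 12707) = -1735 + 1/((((-28)² + 75*87 + 75*(-28) + 87*(-28)) + 9304) - 12707) = -1735 + 1/(((784 + 6525 - 2100 - 2436) + 9304) - 12707) = -1735 + 1/((2773 + 9304) - 12707) = -1735 + 1/(12077 - 12707) = -1735 + 1/(-630) = -1735 - 1/630 = -1093051/630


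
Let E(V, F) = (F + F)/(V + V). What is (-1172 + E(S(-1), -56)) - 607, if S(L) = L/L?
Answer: -1835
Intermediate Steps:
S(L) = 1
E(V, F) = F/V (E(V, F) = (2*F)/((2*V)) = (2*F)*(1/(2*V)) = F/V)
(-1172 + E(S(-1), -56)) - 607 = (-1172 - 56/1) - 607 = (-1172 - 56*1) - 607 = (-1172 - 56) - 607 = -1228 - 607 = -1835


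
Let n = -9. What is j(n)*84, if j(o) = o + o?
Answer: -1512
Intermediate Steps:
j(o) = 2*o
j(n)*84 = (2*(-9))*84 = -18*84 = -1512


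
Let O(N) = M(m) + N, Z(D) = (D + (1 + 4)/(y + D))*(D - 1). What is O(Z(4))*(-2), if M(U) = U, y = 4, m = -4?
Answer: -79/4 ≈ -19.750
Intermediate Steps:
Z(D) = (-1 + D)*(D + 5/(4 + D)) (Z(D) = (D + (1 + 4)/(4 + D))*(D - 1) = (D + 5/(4 + D))*(-1 + D) = (-1 + D)*(D + 5/(4 + D)))
O(N) = -4 + N
O(Z(4))*(-2) = (-4 + (-5 + 4 + 4**3 + 3*4**2)/(4 + 4))*(-2) = (-4 + (-5 + 4 + 64 + 3*16)/8)*(-2) = (-4 + (-5 + 4 + 64 + 48)/8)*(-2) = (-4 + (1/8)*111)*(-2) = (-4 + 111/8)*(-2) = (79/8)*(-2) = -79/4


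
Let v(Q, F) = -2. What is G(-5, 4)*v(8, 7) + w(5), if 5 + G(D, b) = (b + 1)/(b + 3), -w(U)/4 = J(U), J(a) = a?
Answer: -80/7 ≈ -11.429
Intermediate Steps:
w(U) = -4*U
G(D, b) = -5 + (1 + b)/(3 + b) (G(D, b) = -5 + (b + 1)/(b + 3) = -5 + (1 + b)/(3 + b))
G(-5, 4)*v(8, 7) + w(5) = (2*(-7 - 2*4)/(3 + 4))*(-2) - 4*5 = (2*(-7 - 8)/7)*(-2) - 20 = (2*(1/7)*(-15))*(-2) - 20 = -30/7*(-2) - 20 = 60/7 - 20 = -80/7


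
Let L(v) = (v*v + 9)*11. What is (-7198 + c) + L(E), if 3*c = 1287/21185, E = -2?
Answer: -149459746/21185 ≈ -7055.0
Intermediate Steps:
L(v) = 99 + 11*v² (L(v) = (v² + 9)*11 = (9 + v²)*11 = 99 + 11*v²)
c = 429/21185 (c = (1287/21185)/3 = (1287*(1/21185))/3 = (⅓)*(1287/21185) = 429/21185 ≈ 0.020250)
(-7198 + c) + L(E) = (-7198 + 429/21185) + (99 + 11*(-2)²) = -152489201/21185 + (99 + 11*4) = -152489201/21185 + (99 + 44) = -152489201/21185 + 143 = -149459746/21185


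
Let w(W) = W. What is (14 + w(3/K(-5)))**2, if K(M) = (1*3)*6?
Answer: 7225/36 ≈ 200.69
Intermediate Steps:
K(M) = 18 (K(M) = 3*6 = 18)
(14 + w(3/K(-5)))**2 = (14 + 3/18)**2 = (14 + 3*(1/18))**2 = (14 + 1/6)**2 = (85/6)**2 = 7225/36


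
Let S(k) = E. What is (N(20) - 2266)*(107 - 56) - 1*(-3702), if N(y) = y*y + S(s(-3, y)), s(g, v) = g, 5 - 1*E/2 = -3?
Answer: -90648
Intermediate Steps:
E = 16 (E = 10 - 2*(-3) = 10 + 6 = 16)
S(k) = 16
N(y) = 16 + y² (N(y) = y*y + 16 = y² + 16 = 16 + y²)
(N(20) - 2266)*(107 - 56) - 1*(-3702) = ((16 + 20²) - 2266)*(107 - 56) - 1*(-3702) = ((16 + 400) - 2266)*51 + 3702 = (416 - 2266)*51 + 3702 = -1850*51 + 3702 = -94350 + 3702 = -90648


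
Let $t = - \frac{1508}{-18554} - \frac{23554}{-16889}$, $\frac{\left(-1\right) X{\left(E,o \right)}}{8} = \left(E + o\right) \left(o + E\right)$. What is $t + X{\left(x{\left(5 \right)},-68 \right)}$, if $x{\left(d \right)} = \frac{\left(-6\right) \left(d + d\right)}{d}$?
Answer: $- \frac{8021746508836}{156679253} \approx -51199.0$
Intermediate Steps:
$x{\left(d \right)} = -12$ ($x{\left(d \right)} = \frac{\left(-6\right) 2 d}{d} = \frac{\left(-12\right) d}{d} = -12$)
$X{\left(E,o \right)} = - 8 \left(E + o\right)^{2}$ ($X{\left(E,o \right)} = - 8 \left(E + o\right) \left(o + E\right) = - 8 \left(E + o\right) \left(E + o\right) = - 8 \left(E + o\right)^{2}$)
$t = \frac{231244764}{156679253}$ ($t = \left(-1508\right) \left(- \frac{1}{18554}\right) - - \frac{23554}{16889} = \frac{754}{9277} + \frac{23554}{16889} = \frac{231244764}{156679253} \approx 1.4759$)
$t + X{\left(x{\left(5 \right)},-68 \right)} = \frac{231244764}{156679253} - 8 \left(-12 - 68\right)^{2} = \frac{231244764}{156679253} - 8 \left(-80\right)^{2} = \frac{231244764}{156679253} - 51200 = - \frac{8021746508836}{156679253}$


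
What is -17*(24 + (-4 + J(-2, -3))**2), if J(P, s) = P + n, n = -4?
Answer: -2108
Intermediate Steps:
J(P, s) = -4 + P (J(P, s) = P - 4 = -4 + P)
-17*(24 + (-4 + J(-2, -3))**2) = -17*(24 + (-4 + (-4 - 2))**2) = -17*(24 + (-4 - 6)**2) = -17*(24 + (-10)**2) = -17*(24 + 100) = -17*124 = -2108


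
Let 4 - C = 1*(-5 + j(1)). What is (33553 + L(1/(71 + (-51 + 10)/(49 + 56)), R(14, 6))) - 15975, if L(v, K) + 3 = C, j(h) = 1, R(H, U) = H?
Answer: 17583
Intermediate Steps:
C = 8 (C = 4 - (-5 + 1) = 4 - (-4) = 4 - 1*(-4) = 4 + 4 = 8)
L(v, K) = 5 (L(v, K) = -3 + 8 = 5)
(33553 + L(1/(71 + (-51 + 10)/(49 + 56)), R(14, 6))) - 15975 = (33553 + 5) - 15975 = 33558 - 15975 = 17583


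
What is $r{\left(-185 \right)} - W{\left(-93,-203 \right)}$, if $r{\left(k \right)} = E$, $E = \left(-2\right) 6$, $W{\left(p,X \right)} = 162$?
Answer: $-174$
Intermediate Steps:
$E = -12$
$r{\left(k \right)} = -12$
$r{\left(-185 \right)} - W{\left(-93,-203 \right)} = -12 - 162 = -174$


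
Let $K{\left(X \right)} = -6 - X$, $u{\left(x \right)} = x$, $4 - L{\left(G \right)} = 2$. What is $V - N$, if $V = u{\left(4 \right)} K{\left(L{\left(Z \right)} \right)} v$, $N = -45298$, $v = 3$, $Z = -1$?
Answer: $45202$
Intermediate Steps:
$L{\left(G \right)} = 2$ ($L{\left(G \right)} = 4 - 2 = 2$)
$V = -96$ ($V = 4 \left(-6 - 2\right) 3 = 4 \left(-8\right) 3 = \left(-32\right) 3 = -96$)
$V - N = -96 - -45298 = -96 + 45298 = 45202$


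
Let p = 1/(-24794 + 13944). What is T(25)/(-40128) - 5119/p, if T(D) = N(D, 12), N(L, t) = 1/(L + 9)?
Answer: 75777679084799/1364352 ≈ 5.5541e+7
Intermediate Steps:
p = -1/10850 (p = 1/(-10850) = -1/10850 ≈ -9.2166e-5)
N(L, t) = 1/(9 + L)
T(D) = 1/(9 + D)
T(25)/(-40128) - 5119/p = 1/((9 + 25)*(-40128)) - 5119/(-1/10850) = -1/40128/34 - 5119*(-10850) = (1/34)*(-1/40128) + 55541150 = -1/1364352 + 55541150 = 75777679084799/1364352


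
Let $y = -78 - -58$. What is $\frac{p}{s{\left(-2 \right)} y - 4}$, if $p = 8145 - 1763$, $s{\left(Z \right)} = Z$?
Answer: $\frac{3191}{18} \approx 177.28$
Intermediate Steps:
$p = 6382$
$y = -20$ ($y = -78 + 58 = -20$)
$\frac{p}{s{\left(-2 \right)} y - 4} = \frac{6382}{\left(-2\right) \left(-20\right) - 4} = \frac{6382}{40 - 4} = \frac{6382}{36} = 6382 \cdot \frac{1}{36} = \frac{3191}{18}$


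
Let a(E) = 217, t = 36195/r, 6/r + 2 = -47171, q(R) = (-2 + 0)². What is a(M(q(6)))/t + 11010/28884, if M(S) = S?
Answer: 149196275757/391407252490 ≈ 0.38118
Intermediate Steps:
q(R) = 4 (q(R) = (-2)² = 4)
r = -6/47173 (r = 6/(-2 - 47171) = 6/(-47173) = 6*(-1/47173) = -6/47173 ≈ -0.00012719)
t = -569142245/2 (t = 36195/(-6/47173) = 36195*(-47173/6) = -569142245/2 ≈ -2.8457e+8)
a(M(q(6)))/t + 11010/28884 = 217/(-569142245/2) + 11010/28884 = 217*(-2/569142245) + 11010*(1/28884) = -62/81306035 + 1835/4814 = 149196275757/391407252490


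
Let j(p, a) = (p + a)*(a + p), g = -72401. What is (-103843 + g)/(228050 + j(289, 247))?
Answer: -29374/85891 ≈ -0.34199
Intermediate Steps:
j(p, a) = (a + p)**2 (j(p, a) = (a + p)*(a + p) = (a + p)**2)
(-103843 + g)/(228050 + j(289, 247)) = (-103843 - 72401)/(228050 + (247 + 289)**2) = -176244/(228050 + 536**2) = -176244/(228050 + 287296) = -176244/515346 = -176244*1/515346 = -29374/85891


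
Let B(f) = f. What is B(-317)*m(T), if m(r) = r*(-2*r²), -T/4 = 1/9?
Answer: -40576/729 ≈ -55.660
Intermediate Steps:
T = -4/9 ≈ -0.44444
m(r) = -2*r³
B(-317)*m(T) = -(-634)*(-4/9)³ = -(-634)*(-64)/729 = -317*128/729 = -40576/729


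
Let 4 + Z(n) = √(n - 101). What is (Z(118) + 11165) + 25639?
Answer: 36800 + √17 ≈ 36804.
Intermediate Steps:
Z(n) = -4 + √(-101 + n) (Z(n) = -4 + √(n - 101) = -4 + √(-101 + n))
(Z(118) + 11165) + 25639 = ((-4 + √(-101 + 118)) + 11165) + 25639 = ((-4 + √17) + 11165) + 25639 = (11161 + √17) + 25639 = 36800 + √17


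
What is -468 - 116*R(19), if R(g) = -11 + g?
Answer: -1396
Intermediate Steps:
-468 - 116*R(19) = -468 - 116*(-11 + 19) = -468 - 116*8 = -468 - 928 = -1396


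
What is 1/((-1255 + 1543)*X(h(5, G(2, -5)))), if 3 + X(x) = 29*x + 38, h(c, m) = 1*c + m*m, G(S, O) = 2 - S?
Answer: 1/51840 ≈ 1.9290e-5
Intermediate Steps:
h(c, m) = c + m²
X(x) = 35 + 29*x (X(x) = -3 + (29*x + 38) = -3 + (38 + 29*x) = 35 + 29*x)
1/((-1255 + 1543)*X(h(5, G(2, -5)))) = 1/((-1255 + 1543)*(35 + 29*(5 + (2 - 1*2)²))) = 1/(288*(35 + 29*(5 + (2 - 2)²))) = 1/(288*(35 + 29*(5 + 0²))) = 1/(288*(35 + 29*(5 + 0))) = 1/(288*(35 + 29*5)) = 1/(288*(35 + 145)) = 1/(288*180) = 1/51840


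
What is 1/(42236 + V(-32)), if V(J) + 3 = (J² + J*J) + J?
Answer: 1/44249 ≈ 2.2599e-5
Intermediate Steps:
V(J) = -3 + J + 2*J² (V(J) = -3 + ((J² + J*J) + J) = -3 + ((J² + J²) + J) = -3 + (2*J² + J) = -3 + (J + 2*J²) = -3 + J + 2*J²)
1/(42236 + V(-32)) = 1/(42236 + (-3 - 32 + 2*(-32)²)) = 1/(42236 + (-3 - 32 + 2*1024)) = 1/(42236 + (-3 - 32 + 2048)) = 1/(42236 + 2013) = 1/44249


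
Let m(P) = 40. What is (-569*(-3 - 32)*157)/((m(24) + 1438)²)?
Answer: 3126655/2184484 ≈ 1.4313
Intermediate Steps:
(-569*(-3 - 32)*157)/((m(24) + 1438)²) = (-569*(-3 - 32)*157)/((40 + 1438)²) = (-(-19915)*157)/(1478²) = -569*(-5495)/2184484 = 3126655*(1/2184484) = 3126655/2184484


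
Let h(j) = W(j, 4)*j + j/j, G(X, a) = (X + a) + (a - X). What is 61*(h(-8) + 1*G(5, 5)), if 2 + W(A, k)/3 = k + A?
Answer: 9455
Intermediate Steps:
W(A, k) = -6 + 3*A + 3*k (W(A, k) = -6 + 3*(k + A) = -6 + 3*(A + k) = -6 + (3*A + 3*k) = -6 + 3*A + 3*k)
G(X, a) = 2*a
h(j) = 1 + j*(6 + 3*j) (h(j) = (-6 + 3*j + 3*4)*j + j/j = (-6 + 3*j + 12)*j + 1 = (6 + 3*j)*j + 1 = j*(6 + 3*j) + 1 = 1 + j*(6 + 3*j))
61*(h(-8) + 1*G(5, 5)) = 61*((1 + 3*(-8)*(2 - 8)) + 1*(2*5)) = 61*((1 + 3*(-8)*(-6)) + 1*10) = 61*((1 + 144) + 10) = 61*(145 + 10) = 61*155 = 9455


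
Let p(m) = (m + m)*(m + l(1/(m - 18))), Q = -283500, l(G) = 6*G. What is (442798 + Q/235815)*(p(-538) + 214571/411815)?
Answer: 230677507319243660899422/899905962485 ≈ 2.5634e+11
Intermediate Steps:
p(m) = 2*m*(m + 6/(-18 + m)) (p(m) = (m + m)*(m + 6/(m - 18)) = (2*m)*(m + 6/(-18 + m)) = 2*m*(m + 6/(-18 + m)))
(442798 + Q/235815)*(p(-538) + 214571/411815) = (442798 - 283500/235815)*(2*(-538)*(6 - 538*(-18 - 538))/(-18 - 538) + 214571/411815) = (442798 - 283500*1/235815)*(2*(-538)*(6 - 538*(-556))/(-556) + 214571*(1/411815)) = (442798 - 18900/15721)*(2*(-538)*(-1/556)*(6 + 299128) + 214571/411815) = 6961208458*(2*(-538)*(-1/556)*299134 + 214571/411815)/15721 = 6961208458*(80467046/139 + 214571/411815)/15721 = (6961208458/15721)*(33137566373859/57242285) = 230677507319243660899422/899905962485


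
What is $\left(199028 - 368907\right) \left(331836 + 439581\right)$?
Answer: $-131047548543$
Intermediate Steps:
$\left(199028 - 368907\right) \left(331836 + 439581\right) = \left(-169879\right) 771417 = -131047548543$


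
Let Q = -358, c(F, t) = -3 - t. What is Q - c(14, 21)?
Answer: -334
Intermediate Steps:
Q - c(14, 21) = -358 - (-3 - 1*21) = -358 - (-3 - 21) = -358 - 1*(-24) = -358 + 24 = -334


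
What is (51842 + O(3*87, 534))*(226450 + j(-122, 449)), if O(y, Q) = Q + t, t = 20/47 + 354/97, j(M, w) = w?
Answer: 54183654097038/4559 ≈ 1.1885e+10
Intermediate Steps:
t = 18578/4559 (t = 20*(1/47) + 354*(1/97) = 20/47 + 354/97 = 18578/4559 ≈ 4.0750)
O(y, Q) = 18578/4559 + Q (O(y, Q) = Q + 18578/4559 = 18578/4559 + Q)
(51842 + O(3*87, 534))*(226450 + j(-122, 449)) = (51842 + (18578/4559 + 534))*(226450 + 449) = (51842 + 2453084/4559)*226899 = (238800762/4559)*226899 = 54183654097038/4559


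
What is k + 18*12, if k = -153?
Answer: 63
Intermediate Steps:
k + 18*12 = -153 + 18*12 = -153 + 216 = 63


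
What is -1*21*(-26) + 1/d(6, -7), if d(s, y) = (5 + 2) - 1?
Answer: 3277/6 ≈ 546.17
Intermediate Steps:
d(s, y) = 6 (d(s, y) = 7 - 1 = 6)
-1*21*(-26) + 1/d(6, -7) = -1*21*(-26) + 1/6 = -21*(-26) + ⅙ = 546 + ⅙ = 3277/6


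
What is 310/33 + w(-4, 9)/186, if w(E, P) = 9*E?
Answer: 9412/1023 ≈ 9.2004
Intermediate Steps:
310/33 + w(-4, 9)/186 = 310/33 + (9*(-4))/186 = 310*(1/33) - 36*1/186 = 310/33 - 6/31 = 9412/1023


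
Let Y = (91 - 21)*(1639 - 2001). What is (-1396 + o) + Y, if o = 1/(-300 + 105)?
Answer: -5213521/195 ≈ -26736.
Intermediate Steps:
o = -1/195 (o = 1/(-195) = -1/195 ≈ -0.0051282)
Y = -25340 (Y = 70*(-362) = -25340)
(-1396 + o) + Y = (-1396 - 1/195) - 25340 = -272221/195 - 25340 = -5213521/195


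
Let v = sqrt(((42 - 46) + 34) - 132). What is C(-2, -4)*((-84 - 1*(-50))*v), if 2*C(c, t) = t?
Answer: 68*I*sqrt(102) ≈ 686.77*I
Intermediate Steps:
C(c, t) = t/2
v = I*sqrt(102) (v = sqrt((-4 + 34) - 132) = sqrt(30 - 132) = sqrt(-102) = I*sqrt(102) ≈ 10.1*I)
C(-2, -4)*((-84 - 1*(-50))*v) = ((1/2)*(-4))*((-84 - 1*(-50))*(I*sqrt(102))) = -2*(-84 + 50)*I*sqrt(102) = -(-68)*I*sqrt(102) = 68*I*sqrt(102)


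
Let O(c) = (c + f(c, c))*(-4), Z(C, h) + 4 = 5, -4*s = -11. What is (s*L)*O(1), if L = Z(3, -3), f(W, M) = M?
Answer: -22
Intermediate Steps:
s = 11/4 (s = -¼*(-11) = 11/4 ≈ 2.7500)
Z(C, h) = 1 (Z(C, h) = -4 + 5 = 1)
L = 1
O(c) = -8*c (O(c) = (c + c)*(-4) = (2*c)*(-4) = -8*c)
(s*L)*O(1) = ((11/4)*1)*(-8*1) = (11/4)*(-8) = -22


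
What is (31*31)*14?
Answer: 13454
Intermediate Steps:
(31*31)*14 = 961*14 = 13454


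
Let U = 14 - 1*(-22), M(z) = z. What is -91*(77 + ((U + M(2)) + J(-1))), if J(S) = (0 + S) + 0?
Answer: -10374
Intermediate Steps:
U = 36 (U = 14 + 22 = 36)
J(S) = S (J(S) = S + 0 = S)
-91*(77 + ((U + M(2)) + J(-1))) = -91*(77 + ((36 + 2) - 1)) = -91*(77 + (38 - 1)) = -91*(77 + 37) = -91*114 = -10374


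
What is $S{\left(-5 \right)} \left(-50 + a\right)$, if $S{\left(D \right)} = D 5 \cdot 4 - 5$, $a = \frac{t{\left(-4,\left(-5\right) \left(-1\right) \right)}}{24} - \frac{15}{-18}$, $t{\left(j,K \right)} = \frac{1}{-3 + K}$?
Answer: $\frac{82565}{16} \approx 5160.3$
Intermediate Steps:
$a = \frac{41}{48}$ ($a = \frac{1}{\left(-3 - -5\right) 24} - \frac{15}{-18} = \frac{1}{-3 + 5} \cdot \frac{1}{24} - - \frac{5}{6} = \frac{1}{2} \cdot \frac{1}{24} + \frac{5}{6} = \frac{1}{48} + \frac{5}{6} = \frac{41}{48} \approx 0.85417$)
$S{\left(D \right)} = -5 + 20 D$ ($S{\left(D \right)} = 5 D 4 - 5 = 20 D - 5 = -5 + 20 D$)
$S{\left(-5 \right)} \left(-50 + a\right) = \left(-5 + 20 \left(-5\right)\right) \left(-50 + \frac{41}{48}\right) = \left(-5 - 100\right) \left(- \frac{2359}{48}\right) = \left(-105\right) \left(- \frac{2359}{48}\right) = \frac{82565}{16}$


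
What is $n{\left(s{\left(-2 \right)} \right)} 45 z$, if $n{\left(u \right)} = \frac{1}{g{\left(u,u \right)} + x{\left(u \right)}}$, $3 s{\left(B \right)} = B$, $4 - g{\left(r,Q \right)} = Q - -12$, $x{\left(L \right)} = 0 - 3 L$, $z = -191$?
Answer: $\frac{25785}{16} \approx 1611.6$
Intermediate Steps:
$x{\left(L \right)} = - 3 L$
$g{\left(r,Q \right)} = -8 - Q$ ($g{\left(r,Q \right)} = 4 - \left(Q - -12\right) = 4 - \left(Q + 12\right) = 4 - \left(12 + Q\right) = -8 - Q$)
$s{\left(B \right)} = \frac{B}{3}$
$n{\left(u \right)} = \frac{1}{-8 - 4 u}$ ($n{\left(u \right)} = \frac{1}{\left(-8 - u\right) - 3 u} = \frac{1}{-8 - 4 u}$)
$n{\left(s{\left(-2 \right)} \right)} 45 z = - \frac{1}{8 + 4 \cdot \frac{1}{3} \left(-2\right)} 45 \left(-191\right) = - \frac{1}{8 + 4 \left(- \frac{2}{3}\right)} 45 \left(-191\right) = - \frac{1}{8 - \frac{8}{3}} \cdot 45 \left(-191\right) = - \frac{1}{\frac{16}{3}} \cdot 45 \left(-191\right) = \left(-1\right) \frac{3}{16} \cdot 45 \left(-191\right) = \left(- \frac{3}{16}\right) 45 \left(-191\right) = \left(- \frac{135}{16}\right) \left(-191\right) = \frac{25785}{16}$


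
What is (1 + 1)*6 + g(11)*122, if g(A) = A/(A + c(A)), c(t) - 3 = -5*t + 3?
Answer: -443/19 ≈ -23.316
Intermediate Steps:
c(t) = 6 - 5*t (c(t) = 3 + (-5*t + 3) = 3 + (3 - 5*t) = 6 - 5*t)
g(A) = A/(6 - 4*A) (g(A) = A/(A + (6 - 5*A)) = A/(6 - 4*A))
(1 + 1)*6 + g(11)*122 = (1 + 1)*6 - 1*11/(-6 + 4*11)*122 = 2*6 - 1*11/(-6 + 44)*122 = 12 - 1*11/38*122 = 12 - 1*11*1/38*122 = 12 - 11/38*122 = 12 - 671/19 = -443/19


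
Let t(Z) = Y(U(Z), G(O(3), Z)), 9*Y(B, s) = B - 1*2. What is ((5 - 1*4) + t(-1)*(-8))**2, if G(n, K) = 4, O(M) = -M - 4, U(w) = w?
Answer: 121/9 ≈ 13.444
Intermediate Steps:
O(M) = -4 - M
Y(B, s) = -2/9 + B/9 (Y(B, s) = (B - 1*2)/9 = (B - 2)/9 = (-2 + B)/9 = -2/9 + B/9)
t(Z) = -2/9 + Z/9
((5 - 1*4) + t(-1)*(-8))**2 = ((5 - 1*4) + (-2/9 + (1/9)*(-1))*(-8))**2 = ((5 - 4) + (-2/9 - 1/9)*(-8))**2 = (1 - 1/3*(-8))**2 = (1 + 8/3)**2 = (11/3)**2 = 121/9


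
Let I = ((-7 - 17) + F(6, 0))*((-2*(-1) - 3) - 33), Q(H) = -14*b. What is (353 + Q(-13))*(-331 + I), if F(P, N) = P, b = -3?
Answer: 110995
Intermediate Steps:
Q(H) = 42 (Q(H) = -14*(-3) = 42)
I = 612 (I = ((-7 - 17) + 6)*((-2*(-1) - 3) - 33) = (-24 + 6)*((2 - 3) - 33) = -18*(-1 - 33) = -18*(-34) = 612)
(353 + Q(-13))*(-331 + I) = (353 + 42)*(-331 + 612) = 395*281 = 110995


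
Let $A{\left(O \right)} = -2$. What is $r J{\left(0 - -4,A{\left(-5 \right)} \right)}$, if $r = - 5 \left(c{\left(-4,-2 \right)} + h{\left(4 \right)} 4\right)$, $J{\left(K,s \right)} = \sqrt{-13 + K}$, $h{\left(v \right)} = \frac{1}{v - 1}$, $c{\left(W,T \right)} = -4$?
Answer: $40 i \approx 40.0 i$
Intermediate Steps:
$h{\left(v \right)} = \frac{1}{-1 + v}$
$r = \frac{40}{3}$ ($r = - 5 \left(-4 + \frac{1}{-1 + 4} \cdot 4\right) = - 5 \left(-4 + \frac{1}{3} \cdot 4\right) = - 5 \left(-4 + \frac{4}{3}\right) = \left(-5\right) \left(- \frac{8}{3}\right) = \frac{40}{3} \approx 13.333$)
$r J{\left(0 - -4,A{\left(-5 \right)} \right)} = \frac{40 \sqrt{-13 + \left(0 - -4\right)}}{3} = \frac{40 \sqrt{-13 + \left(0 + 4\right)}}{3} = \frac{40 \sqrt{-13 + 4}}{3} = \frac{40 \sqrt{-9}}{3} = \frac{40 \cdot 3 i}{3} = 40 i$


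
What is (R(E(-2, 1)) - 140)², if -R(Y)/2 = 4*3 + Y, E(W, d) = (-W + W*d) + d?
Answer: 27556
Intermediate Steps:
E(W, d) = d - W + W*d
R(Y) = -24 - 2*Y (R(Y) = -2*(4*3 + Y) = -2*(12 + Y) = -24 - 2*Y)
(R(E(-2, 1)) - 140)² = ((-24 - 2*(1 - 1*(-2) - 2*1)) - 140)² = ((-24 - 2*(1 + 2 - 2)) - 140)² = ((-24 - 2*1) - 140)² = ((-24 - 2) - 140)² = (-26 - 140)² = (-166)² = 27556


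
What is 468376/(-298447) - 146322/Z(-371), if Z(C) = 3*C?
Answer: 14382686482/110723837 ≈ 129.90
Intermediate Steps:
468376/(-298447) - 146322/Z(-371) = 468376/(-298447) - 146322/(3*(-371)) = 468376*(-1/298447) - 146322/(-1113) = -468376/298447 - 146322*(-1/1113) = -468376/298447 + 48774/371 = 14382686482/110723837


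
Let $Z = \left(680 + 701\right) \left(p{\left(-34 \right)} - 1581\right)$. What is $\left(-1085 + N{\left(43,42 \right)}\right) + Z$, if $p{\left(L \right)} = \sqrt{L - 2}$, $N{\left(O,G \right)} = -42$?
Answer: $-2184488 + 8286 i \approx -2.1845 \cdot 10^{6} + 8286.0 i$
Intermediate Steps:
$p{\left(L \right)} = \sqrt{-2 + L}$
$Z = -2183361 + 8286 i$ ($Z = \left(680 + 701\right) \left(\sqrt{-2 - 34} - 1581\right) = 1381 \left(\sqrt{-36} - 1581\right) = 1381 \left(6 i - 1581\right) = 1381 \left(-1581 + 6 i\right) = -2183361 + 8286 i \approx -2.1834 \cdot 10^{6} + 8286.0 i$)
$\left(-1085 + N{\left(43,42 \right)}\right) + Z = \left(-1085 - 42\right) - \left(2183361 - 8286 i\right) = -1127 - \left(2183361 - 8286 i\right) = -2184488 + 8286 i$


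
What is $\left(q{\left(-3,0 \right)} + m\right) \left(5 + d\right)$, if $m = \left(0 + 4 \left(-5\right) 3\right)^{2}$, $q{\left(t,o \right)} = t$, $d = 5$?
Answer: $35970$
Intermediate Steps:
$m = 3600$ ($m = \left(0 - 60\right)^{2} = \left(-60\right)^{2} = 3600$)
$\left(q{\left(-3,0 \right)} + m\right) \left(5 + d\right) = \left(-3 + 3600\right) \left(5 + 5\right) = 3597 \cdot 10 = 35970$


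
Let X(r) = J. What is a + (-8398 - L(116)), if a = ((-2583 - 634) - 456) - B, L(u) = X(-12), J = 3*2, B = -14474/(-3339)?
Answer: -40339577/3339 ≈ -12081.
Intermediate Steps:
B = 14474/3339 (B = -14474*(-1/3339) = 14474/3339 ≈ 4.3348)
J = 6
X(r) = 6
L(u) = 6
a = -12278621/3339 (a = ((-2583 - 634) - 456) - 1*14474/3339 = (-3217 - 456) - 14474/3339 = -3673 - 14474/3339 = -12278621/3339 ≈ -3677.3)
a + (-8398 - L(116)) = -12278621/3339 + (-8398 - 1*6) = -12278621/3339 + (-8398 - 6) = -12278621/3339 - 8404 = -40339577/3339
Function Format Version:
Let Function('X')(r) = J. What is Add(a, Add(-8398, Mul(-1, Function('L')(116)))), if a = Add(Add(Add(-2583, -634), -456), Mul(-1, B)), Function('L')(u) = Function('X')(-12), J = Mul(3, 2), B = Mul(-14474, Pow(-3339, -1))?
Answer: Rational(-40339577, 3339) ≈ -12081.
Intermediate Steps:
B = Rational(14474, 3339) (B = Mul(-14474, Rational(-1, 3339)) = Rational(14474, 3339) ≈ 4.3348)
J = 6
Function('X')(r) = 6
Function('L')(u) = 6
a = Rational(-12278621, 3339) (a = Add(Add(Add(-2583, -634), -456), Mul(-1, Rational(14474, 3339))) = Add(Add(-3217, -456), Rational(-14474, 3339)) = Add(-3673, Rational(-14474, 3339)) = Rational(-12278621, 3339) ≈ -3677.3)
Add(a, Add(-8398, Mul(-1, Function('L')(116)))) = Add(Rational(-12278621, 3339), Add(-8398, Mul(-1, 6))) = Add(Rational(-12278621, 3339), Add(-8398, -6)) = Add(Rational(-12278621, 3339), -8404) = Rational(-40339577, 3339)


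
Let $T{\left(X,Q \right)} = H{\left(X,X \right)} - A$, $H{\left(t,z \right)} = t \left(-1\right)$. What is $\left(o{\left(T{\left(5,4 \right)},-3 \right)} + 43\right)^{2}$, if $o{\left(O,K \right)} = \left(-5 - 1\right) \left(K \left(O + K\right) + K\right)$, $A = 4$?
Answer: $24025$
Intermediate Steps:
$H{\left(t,z \right)} = - t$
$T{\left(X,Q \right)} = -4 - X$ ($T{\left(X,Q \right)} = - X - 4 = -4 - X$)
$o{\left(O,K \right)} = - 6 K - 6 K \left(K + O\right)$ ($o{\left(O,K \right)} = - 6 \left(K \left(K + O\right) + K\right) = - 6 \left(K + K \left(K + O\right)\right) = - 6 K - 6 K \left(K + O\right)$)
$\left(o{\left(T{\left(5,4 \right)},-3 \right)} + 43\right)^{2} = \left(\left(-6\right) \left(-3\right) \left(1 - 3 - 9\right) + 43\right)^{2} = \left(\left(-6\right) \left(-3\right) \left(-11\right) + 43\right)^{2} = \left(-198 + 43\right)^{2} = \left(-155\right)^{2} = 24025$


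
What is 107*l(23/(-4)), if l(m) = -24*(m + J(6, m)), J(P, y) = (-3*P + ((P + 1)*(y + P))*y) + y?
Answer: 203193/2 ≈ 1.0160e+5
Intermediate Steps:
J(P, y) = y - 3*P + y*(1 + P)*(P + y) (J(P, y) = (-3*P + ((1 + P)*(P + y))*y) + y = (-3*P + y*(1 + P)*(P + y)) + y = y - 3*P + y*(1 + P)*(P + y))
l(m) = 432 - 1056*m - 168*m**2 (l(m) = -24*(m + (m + m**2 - 3*6 + 6*m + 6*m**2 + m*6**2)) = -24*(m + (m + m**2 - 18 + 6*m + 6*m**2 + m*36)) = -24*(m + (m + m**2 - 18 + 6*m + 6*m**2 + 36*m)) = -24*(m + (-18 + 7*m**2 + 43*m)) = -24*(-18 + 7*m**2 + 44*m) = 432 - 1056*m - 168*m**2)
107*l(23/(-4)) = 107*(432 - 24288/(-4) - 168*(23/(-4))**2) = 107*(432 - 24288*(-1)/4 - 168*(23*(-1/4))**2) = 107*(432 - 1056*(-23/4) - 168*(-23/4)**2) = 107*(432 + 6072 - 168*529/16) = 107*(432 + 6072 - 11109/2) = 107*(1899/2) = 203193/2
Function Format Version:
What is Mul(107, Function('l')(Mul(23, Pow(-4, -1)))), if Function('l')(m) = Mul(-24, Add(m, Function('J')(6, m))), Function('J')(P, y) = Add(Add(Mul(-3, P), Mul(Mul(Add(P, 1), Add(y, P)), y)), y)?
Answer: Rational(203193, 2) ≈ 1.0160e+5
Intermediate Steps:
Function('J')(P, y) = Add(y, Mul(-3, P), Mul(y, Add(1, P), Add(P, y))) (Function('J')(P, y) = Add(Add(Mul(-3, P), Mul(Mul(Add(1, P), Add(P, y)), y)), y) = Add(Add(Mul(-3, P), Mul(y, Add(1, P), Add(P, y))), y) = Add(y, Mul(-3, P), Mul(y, Add(1, P), Add(P, y))))
Function('l')(m) = Add(432, Mul(-1056, m), Mul(-168, Pow(m, 2))) (Function('l')(m) = Mul(-24, Add(m, Add(m, Pow(m, 2), Mul(-3, 6), Mul(6, m), Mul(6, Pow(m, 2)), Mul(m, Pow(6, 2))))) = Mul(-24, Add(m, Add(m, Pow(m, 2), -18, Mul(6, m), Mul(6, Pow(m, 2)), Mul(m, 36)))) = Mul(-24, Add(m, Add(m, Pow(m, 2), -18, Mul(6, m), Mul(6, Pow(m, 2)), Mul(36, m)))) = Mul(-24, Add(m, Add(-18, Mul(7, Pow(m, 2)), Mul(43, m)))) = Mul(-24, Add(-18, Mul(7, Pow(m, 2)), Mul(44, m))) = Add(432, Mul(-1056, m), Mul(-168, Pow(m, 2))))
Mul(107, Function('l')(Mul(23, Pow(-4, -1)))) = Mul(107, Add(432, Mul(-1056, Mul(23, Pow(-4, -1))), Mul(-168, Pow(Mul(23, Pow(-4, -1)), 2)))) = Mul(107, Add(432, Mul(-1056, Mul(23, Rational(-1, 4))), Mul(-168, Pow(Mul(23, Rational(-1, 4)), 2)))) = Mul(107, Add(432, Mul(-1056, Rational(-23, 4)), Mul(-168, Pow(Rational(-23, 4), 2)))) = Mul(107, Add(432, 6072, Mul(-168, Rational(529, 16)))) = Mul(107, Add(432, 6072, Rational(-11109, 2))) = Mul(107, Rational(1899, 2)) = Rational(203193, 2)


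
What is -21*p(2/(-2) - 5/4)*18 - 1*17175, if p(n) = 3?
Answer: -18309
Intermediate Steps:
-21*p(2/(-2) - 5/4)*18 - 1*17175 = -21*3*18 - 1*17175 = -63*18 - 17175 = -1134 - 17175 = -18309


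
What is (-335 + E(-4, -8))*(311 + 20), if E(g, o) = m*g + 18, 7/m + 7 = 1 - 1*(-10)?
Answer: -107244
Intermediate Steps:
m = 7/4 (m = 7/(-7 + (1 - 1*(-10))) = 7/(-7 + (1 + 10)) = 7/(-7 + 11) = 7/4 ≈ 1.7500)
E(g, o) = 18 + 7*g/4 (E(g, o) = 7*g/4 + 18 = 18 + 7*g/4)
(-335 + E(-4, -8))*(311 + 20) = (-335 + (18 + (7/4)*(-4)))*(311 + 20) = (-335 + (18 - 7))*331 = (-335 + 11)*331 = -324*331 = -107244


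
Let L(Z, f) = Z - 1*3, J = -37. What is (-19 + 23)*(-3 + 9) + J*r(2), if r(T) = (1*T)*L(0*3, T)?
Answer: 246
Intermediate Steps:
L(Z, f) = -3 + Z (L(Z, f) = Z - 3 = -3 + Z)
r(T) = -3*T (r(T) = (1*T)*(-3 + 0*3) = T*(-3 + 0) = T*(-3) = -3*T)
(-19 + 23)*(-3 + 9) + J*r(2) = (-19 + 23)*(-3 + 9) - (-111)*2 = 4*6 - 37*(-6) = 24 + 222 = 246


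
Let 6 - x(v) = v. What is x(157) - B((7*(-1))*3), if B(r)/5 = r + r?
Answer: 59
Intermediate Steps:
B(r) = 10*r (B(r) = 5*(r + r) = 5*(2*r) = 10*r)
x(v) = 6 - v
x(157) - B((7*(-1))*3) = (6 - 1*157) - 10*(7*(-1))*3 = (6 - 157) - 10*(-7*3) = -151 - 10*(-21) = -151 - 1*(-210) = -151 + 210 = 59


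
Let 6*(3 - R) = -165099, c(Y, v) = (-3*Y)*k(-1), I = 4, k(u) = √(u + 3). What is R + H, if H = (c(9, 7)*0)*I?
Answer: 55039/2 ≈ 27520.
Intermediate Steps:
k(u) = √(3 + u)
c(Y, v) = -3*Y*√2 (c(Y, v) = (-3*Y)*√(3 - 1) = (-3*Y)*√2 = -3*Y*√2)
R = 55039/2 (R = 3 - ⅙*(-165099) = 3 + 55033/2 = 55039/2 ≈ 27520.)
H = 0 (H = (-3*9*√2*0)*4 = (-27*√2*0)*4 = 0*4 = 0)
R + H = 55039/2 + 0 = 55039/2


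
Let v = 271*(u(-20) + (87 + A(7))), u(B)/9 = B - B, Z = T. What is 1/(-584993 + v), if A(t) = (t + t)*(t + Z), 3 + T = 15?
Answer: -1/489330 ≈ -2.0436e-6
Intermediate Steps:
T = 12 (T = -3 + 15 = 12)
Z = 12
A(t) = 2*t*(12 + t) (A(t) = (t + t)*(t + 12) = (2*t)*(12 + t) = 2*t*(12 + t))
u(B) = 0 (u(B) = 9*(B - B) = 9*0 = 0)
v = 95663 (v = 271*(0 + (87 + 2*7*(12 + 7))) = 271*(0 + (87 + 2*7*19)) = 271*(0 + (87 + 266)) = 271*(0 + 353) = 271*353 = 95663)
1/(-584993 + v) = 1/(-584993 + 95663) = 1/(-489330) = -1/489330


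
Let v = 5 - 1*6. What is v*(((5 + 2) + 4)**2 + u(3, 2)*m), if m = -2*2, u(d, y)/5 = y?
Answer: -81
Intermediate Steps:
u(d, y) = 5*y
m = -4
v = -1 (v = 5 - 6 = -1)
v*(((5 + 2) + 4)**2 + u(3, 2)*m) = -(((5 + 2) + 4)**2 + (5*2)*(-4)) = -((7 + 4)**2 + 10*(-4)) = -(11**2 - 40) = -(121 - 40) = -1*81 = -81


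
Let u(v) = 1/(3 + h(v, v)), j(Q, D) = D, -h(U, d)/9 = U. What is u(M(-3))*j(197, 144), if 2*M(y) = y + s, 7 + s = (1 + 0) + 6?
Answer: 96/11 ≈ 8.7273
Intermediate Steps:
h(U, d) = -9*U
s = 0 (s = -7 + ((1 + 0) + 6) = -7 + (1 + 6) = -7 + 7 = 0)
M(y) = y/2 (M(y) = (y + 0)/2 = y/2)
u(v) = 1/(3 - 9*v)
u(M(-3))*j(197, 144) = -1/(-3 + 9*((1/2)*(-3)))*144 = -1/(-3 + 9*(-3/2))*144 = -1/(-3 - 27/2)*144 = -1/(-33/2)*144 = -1*(-2/33)*144 = (2/33)*144 = 96/11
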